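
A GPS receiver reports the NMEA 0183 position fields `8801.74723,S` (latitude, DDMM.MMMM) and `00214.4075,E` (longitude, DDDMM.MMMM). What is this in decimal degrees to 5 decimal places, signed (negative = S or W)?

-88.02912, 2.24013

φ: split at 2 digits → 88° and 1.74723′; 88 + 1.74723/60 = 88.029121
hemisphere S, so the sign is −
Longitude: degrees = first 3 digits = 2, minutes = 14.4075; 2 + 14.4075/60 = 2.240125
E → positive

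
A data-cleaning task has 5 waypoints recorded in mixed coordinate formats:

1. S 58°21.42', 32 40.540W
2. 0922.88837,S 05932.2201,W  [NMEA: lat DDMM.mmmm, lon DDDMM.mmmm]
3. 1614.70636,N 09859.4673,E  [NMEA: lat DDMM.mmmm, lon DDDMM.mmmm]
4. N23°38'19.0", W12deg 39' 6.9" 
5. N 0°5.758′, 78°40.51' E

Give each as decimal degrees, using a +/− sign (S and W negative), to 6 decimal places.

1. -58.357000, -32.675667
2. -9.381473, -59.537002
3. 16.245106, 98.991122
4. 23.638611, -12.651917
5. 0.095967, 78.675167

Point 1:
  Latitude: 21.42′ = 0.357000°; total 58.3570000
  S → negative
  Lon: 40.54′ = 0.675667°; total 32.6756667
  W ⇒ negate
Point 2:
  Latitude: split at 2 digits → 09° and 22.88837′; 9 + 22.88837/60 = 9.3814728
  hemisphere S, so the sign is −
  Longitude: split at 3 digits → 059° and 32.2201′; 59 + 32.2201/60 = 59.5370017
  W → negative
Point 3:
  Lat: degrees = first 2 digits = 16, minutes = 14.70636; 16 + 14.70636/60 = 16.2451060
  N ⇒ keep positive
  λ: split at 3 digits → 098° and 59.4673′; 98 + 59.4673/60 = 98.9911217
  E ⇒ keep positive
Point 4:
  φ: 38′ + 19″ = 38.31667′; 23 + 38.31667/60 = 23.6386111
  N → positive
  Lon: 12° + 39/60 + 6.9/3600 = 12 + 0.650000 + 0.001917 = 12.6519167
  hemisphere W, so the sign is −
Point 5:
  φ: 5.758′ = 0.095967°; total 0.0959667
  N ⇒ keep positive
  λ: 40.51′ = 0.675167°; total 78.6751667
  E → positive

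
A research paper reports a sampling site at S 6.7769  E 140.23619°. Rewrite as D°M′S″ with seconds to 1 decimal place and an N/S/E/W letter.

6°46′36.8″ S, 140°14′10.3″ E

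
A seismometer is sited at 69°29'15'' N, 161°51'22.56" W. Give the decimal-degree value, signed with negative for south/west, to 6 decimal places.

Lat: 29′ + 15″ = 29.25000′; 69 + 29.25000/60 = 69.4875000
N → positive
Longitude: 161° + 51/60 + 22.56/3600 = 161 + 0.850000 + 0.006267 = 161.8562667
hemisphere W, so the sign is −

69.487500, -161.856267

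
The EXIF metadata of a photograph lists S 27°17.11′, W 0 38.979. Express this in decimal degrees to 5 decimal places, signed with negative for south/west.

Lat: 27 + 17.11/60 = 27.285167
hemisphere S, so the sign is −
λ: 38.979′ = 0.649650°; total 0.649650
hemisphere W, so the sign is −

-27.28517, -0.64965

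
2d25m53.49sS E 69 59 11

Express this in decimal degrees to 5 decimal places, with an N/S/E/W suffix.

2.43153° S, 69.98639° E

Latitude: 2° + 25/60 + 53.49/3600 = 2 + 0.416667 + 0.014858 = 2.431525
Lon: 69° + 59/60 + 11/3600 = 69 + 0.983333 + 0.003056 = 69.986389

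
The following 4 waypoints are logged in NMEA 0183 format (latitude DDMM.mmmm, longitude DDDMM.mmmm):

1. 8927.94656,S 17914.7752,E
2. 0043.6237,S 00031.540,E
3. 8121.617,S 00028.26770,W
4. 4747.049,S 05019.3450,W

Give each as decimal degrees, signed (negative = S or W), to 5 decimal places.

1. -89.46578, 179.24625
2. -0.72706, 0.52567
3. -81.36028, -0.47113
4. -47.78415, -50.32242

Point 1:
  Latitude: split at 2 digits → 89° and 27.94656′; 89 + 27.94656/60 = 89.465776
  S → negative
  λ: split at 3 digits → 179° and 14.7752′; 179 + 14.7752/60 = 179.246253
  E ⇒ keep positive
Point 2:
  Latitude: degrees = first 2 digits = 0, minutes = 43.6237; 0 + 43.6237/60 = 0.727062
  hemisphere S, so the sign is −
  Lon: degrees = first 3 digits = 0, minutes = 31.54; 0 + 31.54/60 = 0.525667
  E → positive
Point 3:
  Lat: split at 2 digits → 81° and 21.617′; 81 + 21.617/60 = 81.360283
  hemisphere S, so the sign is −
  Longitude: degrees = first 3 digits = 0, minutes = 28.2677; 0 + 28.2677/60 = 0.471128
  hemisphere W, so the sign is −
Point 4:
  Lat: degrees = first 2 digits = 47, minutes = 47.049; 47 + 47.049/60 = 47.784150
  S ⇒ negate
  Longitude: degrees = first 3 digits = 50, minutes = 19.345; 50 + 19.345/60 = 50.322417
  W → negative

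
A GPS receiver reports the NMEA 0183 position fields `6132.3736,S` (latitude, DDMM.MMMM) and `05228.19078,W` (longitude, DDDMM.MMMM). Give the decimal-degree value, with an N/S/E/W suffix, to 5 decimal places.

Latitude: degrees = first 2 digits = 61, minutes = 32.3736; 61 + 32.3736/60 = 61.539560
Lon: degrees = first 3 digits = 52, minutes = 28.19078; 52 + 28.19078/60 = 52.469846

61.53956° S, 52.46985° W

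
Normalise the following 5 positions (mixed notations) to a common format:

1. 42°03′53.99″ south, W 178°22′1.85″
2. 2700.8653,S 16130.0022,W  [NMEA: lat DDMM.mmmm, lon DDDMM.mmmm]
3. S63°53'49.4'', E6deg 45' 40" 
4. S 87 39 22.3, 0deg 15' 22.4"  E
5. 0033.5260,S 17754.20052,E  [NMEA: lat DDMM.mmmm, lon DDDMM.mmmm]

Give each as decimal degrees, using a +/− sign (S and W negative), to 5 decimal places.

1. -42.06500, -178.36718
2. -27.01442, -161.50004
3. -63.89706, 6.76111
4. -87.65619, 0.25622
5. -0.55877, 177.90334

Point 1:
  Latitude: 3′ + 53.99″ = 3.89983′; 42 + 3.89983/60 = 42.064997
  hemisphere S, so the sign is −
  Longitude: 22′ + 1.85″ = 22.03083′; 178 + 22.03083/60 = 178.367181
  W → negative
Point 2:
  φ: split at 2 digits → 27° and 0.8653′; 27 + 0.8653/60 = 27.014422
  S → negative
  Longitude: split at 3 digits → 161° and 30.0022′; 161 + 30.0022/60 = 161.500037
  W ⇒ negate
Point 3:
  φ: 63 + 53/60 + 49.4/3600 = 63.897056
  S → negative
  λ: 6 + 45/60 + 40/3600 = 6.761111
  E ⇒ keep positive
Point 4:
  Lat: 87° + 39/60 + 22.3/3600 = 87 + 0.650000 + 0.006194 = 87.656194
  hemisphere S, so the sign is −
  Lon: 0° + 15/60 + 22.4/3600 = 0 + 0.250000 + 0.006222 = 0.256222
  E ⇒ keep positive
Point 5:
  Lat: degrees = first 2 digits = 0, minutes = 33.526; 0 + 33.526/60 = 0.558767
  hemisphere S, so the sign is −
  Lon: degrees = first 3 digits = 177, minutes = 54.20052; 177 + 54.20052/60 = 177.903342
  E ⇒ keep positive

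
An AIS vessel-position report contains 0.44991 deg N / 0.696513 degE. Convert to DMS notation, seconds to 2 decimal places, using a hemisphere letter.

φ: 0.449910° → 26.99460′; 0.99460 × 60 = 59.6760″
λ: 0.696513 × 60 = 41.79078′ → 41′, remainder × 60 = 47.4468″

0°26′59.68″ N, 0°41′47.45″ E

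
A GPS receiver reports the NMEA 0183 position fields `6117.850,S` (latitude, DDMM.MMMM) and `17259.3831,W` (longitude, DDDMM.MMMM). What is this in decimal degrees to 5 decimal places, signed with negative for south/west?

-61.29750, -172.98972

Latitude: degrees = first 2 digits = 61, minutes = 17.85; 61 + 17.85/60 = 61.297500
S ⇒ negate
Longitude: degrees = first 3 digits = 172, minutes = 59.3831; 172 + 59.3831/60 = 172.989718
hemisphere W, so the sign is −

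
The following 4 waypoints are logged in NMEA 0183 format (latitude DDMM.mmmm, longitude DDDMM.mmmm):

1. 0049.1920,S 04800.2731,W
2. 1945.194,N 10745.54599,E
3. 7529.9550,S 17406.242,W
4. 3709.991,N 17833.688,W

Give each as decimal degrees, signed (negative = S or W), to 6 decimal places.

Point 1:
  Latitude: degrees = first 2 digits = 0, minutes = 49.192; 0 + 49.192/60 = 0.8198667
  hemisphere S, so the sign is −
  Longitude: degrees = first 3 digits = 48, minutes = 0.2731; 48 + 0.2731/60 = 48.0045517
  hemisphere W, so the sign is −
Point 2:
  φ: split at 2 digits → 19° and 45.194′; 19 + 45.194/60 = 19.7532333
  N → positive
  Longitude: degrees = first 3 digits = 107, minutes = 45.54599; 107 + 45.54599/60 = 107.7590998
  E ⇒ keep positive
Point 3:
  Latitude: degrees = first 2 digits = 75, minutes = 29.955; 75 + 29.955/60 = 75.4992500
  S → negative
  Lon: split at 3 digits → 174° and 6.242′; 174 + 6.242/60 = 174.1040333
  W → negative
Point 4:
  Latitude: split at 2 digits → 37° and 9.991′; 37 + 9.991/60 = 37.1665167
  N → positive
  λ: degrees = first 3 digits = 178, minutes = 33.688; 178 + 33.688/60 = 178.5614667
  hemisphere W, so the sign is −

1. -0.819867, -48.004552
2. 19.753233, 107.759100
3. -75.499250, -174.104033
4. 37.166517, -178.561467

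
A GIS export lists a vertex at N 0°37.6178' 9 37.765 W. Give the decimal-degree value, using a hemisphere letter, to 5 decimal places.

0.62696° N, 9.62942° W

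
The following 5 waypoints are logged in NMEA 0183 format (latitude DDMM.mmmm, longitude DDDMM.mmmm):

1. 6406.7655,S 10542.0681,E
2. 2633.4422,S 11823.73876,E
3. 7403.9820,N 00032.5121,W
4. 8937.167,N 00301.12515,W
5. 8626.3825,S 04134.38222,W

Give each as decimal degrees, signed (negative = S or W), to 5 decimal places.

1. -64.11276, 105.70114
2. -26.55737, 118.39565
3. 74.06637, -0.54187
4. 89.61945, -3.01875
5. -86.43971, -41.57304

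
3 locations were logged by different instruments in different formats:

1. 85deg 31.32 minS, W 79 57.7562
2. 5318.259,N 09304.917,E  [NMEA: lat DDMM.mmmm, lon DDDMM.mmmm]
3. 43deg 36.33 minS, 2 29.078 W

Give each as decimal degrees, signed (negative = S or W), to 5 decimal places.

Point 1:
  Latitude: 85 + 31.32/60 = 85.522000
  S → negative
  Lon: 79 + 57.7562/60 = 79.962603
  W ⇒ negate
Point 2:
  Latitude: degrees = first 2 digits = 53, minutes = 18.259; 53 + 18.259/60 = 53.304317
  N ⇒ keep positive
  λ: split at 3 digits → 093° and 4.917′; 93 + 4.917/60 = 93.081950
  E → positive
Point 3:
  Latitude: 36.33′ = 0.605500°; total 43.605500
  S ⇒ negate
  λ: 2 + 29.078/60 = 2.484633
  W ⇒ negate

1. -85.52200, -79.96260
2. 53.30432, 93.08195
3. -43.60550, -2.48463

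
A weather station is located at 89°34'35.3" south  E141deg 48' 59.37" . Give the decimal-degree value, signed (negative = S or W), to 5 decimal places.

φ: 89° + 34/60 + 35.3/3600 = 89 + 0.566667 + 0.009806 = 89.576472
S → negative
Longitude: 48′ + 59.37″ = 48.98950′; 141 + 48.98950/60 = 141.816492
E ⇒ keep positive

-89.57647, 141.81649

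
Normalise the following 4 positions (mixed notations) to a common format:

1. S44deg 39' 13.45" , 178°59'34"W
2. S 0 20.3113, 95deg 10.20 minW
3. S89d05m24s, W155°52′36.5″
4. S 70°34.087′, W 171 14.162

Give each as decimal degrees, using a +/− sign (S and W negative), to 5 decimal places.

Point 1:
  φ: 44° + 39/60 + 13.45/3600 = 44 + 0.650000 + 0.003736 = 44.653736
  S ⇒ negate
  Lon: 178 + 59/60 + 34/3600 = 178.992778
  hemisphere W, so the sign is −
Point 2:
  Latitude: 20.3113′ = 0.338522°; total 0.338522
  S → negative
  Lon: 10.2′ = 0.170000°; total 95.170000
  hemisphere W, so the sign is −
Point 3:
  Latitude: 89 + 5/60 + 24/3600 = 89.090000
  S → negative
  Lon: 155 + 52/60 + 36.5/3600 = 155.876806
  W → negative
Point 4:
  Latitude: 70 + 34.087/60 = 70.568117
  S ⇒ negate
  λ: 171 + 14.162/60 = 171.236033
  W → negative

1. -44.65374, -178.99278
2. -0.33852, -95.17000
3. -89.09000, -155.87681
4. -70.56812, -171.23603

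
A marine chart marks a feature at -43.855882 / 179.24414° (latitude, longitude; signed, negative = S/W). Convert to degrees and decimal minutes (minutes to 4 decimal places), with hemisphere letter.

43° 51.3529′ S, 179° 14.6484′ E

Latitude is negative → S; |value| = 43.855882
Lat: 43° + 0.855882 × 60 = 43° 51.352920′
Lon: 179° + 0.244140 × 60 = 179° 14.648400′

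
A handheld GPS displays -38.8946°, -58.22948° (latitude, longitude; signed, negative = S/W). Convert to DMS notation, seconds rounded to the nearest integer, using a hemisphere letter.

38°53′41″ S, 58°13′46″ W

Latitude is negative → S; |value| = 38.894600
φ: 0.894600 × 60 = 53.67600′ → 53′, remainder × 60 = 40.56″
Longitude is negative → W; |value| = 58.229480
λ: 0.229480 × 60 = 13.76880′ → 13′, remainder × 60 = 46.13″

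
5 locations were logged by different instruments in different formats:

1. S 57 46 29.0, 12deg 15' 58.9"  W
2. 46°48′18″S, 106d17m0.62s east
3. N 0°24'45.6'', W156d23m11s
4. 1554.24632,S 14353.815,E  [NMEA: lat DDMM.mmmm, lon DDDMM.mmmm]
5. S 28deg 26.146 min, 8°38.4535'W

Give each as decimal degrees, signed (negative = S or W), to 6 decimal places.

Point 1:
  φ: 57 + 46/60 + 29/3600 = 57.7747222
  S → negative
  λ: 12° + 15/60 + 58.9/3600 = 12 + 0.250000 + 0.016361 = 12.2663611
  W ⇒ negate
Point 2:
  φ: 46 + 48/60 + 18/3600 = 46.8050000
  hemisphere S, so the sign is −
  Lon: 106 + 17/60 + 0.62/3600 = 106.2835056
  E ⇒ keep positive
Point 3:
  φ: 0° + 24/60 + 45.6/3600 = 0 + 0.400000 + 0.012667 = 0.4126667
  N → positive
  Lon: 156 + 23/60 + 11/3600 = 156.3863889
  hemisphere W, so the sign is −
Point 4:
  Latitude: degrees = first 2 digits = 15, minutes = 54.24632; 15 + 54.24632/60 = 15.9041053
  hemisphere S, so the sign is −
  λ: degrees = first 3 digits = 143, minutes = 53.815; 143 + 53.815/60 = 143.8969167
  E → positive
Point 5:
  Latitude: 26.146′ = 0.435767°; total 28.4357667
  S → negative
  Longitude: 38.4535′ = 0.640892°; total 8.6408917
  hemisphere W, so the sign is −

1. -57.774722, -12.266361
2. -46.805000, 106.283506
3. 0.412667, -156.386389
4. -15.904105, 143.896917
5. -28.435767, -8.640892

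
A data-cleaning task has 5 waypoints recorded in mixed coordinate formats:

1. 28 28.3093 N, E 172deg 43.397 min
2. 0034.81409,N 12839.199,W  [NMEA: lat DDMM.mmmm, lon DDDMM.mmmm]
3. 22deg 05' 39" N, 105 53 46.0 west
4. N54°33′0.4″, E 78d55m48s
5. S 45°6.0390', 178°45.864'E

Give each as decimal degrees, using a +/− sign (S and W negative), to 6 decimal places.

Point 1:
  Lat: 28.3093′ = 0.471822°; total 28.4718217
  N → positive
  Longitude: 172 + 43.397/60 = 172.7232833
  E → positive
Point 2:
  Lat: split at 2 digits → 00° and 34.81409′; 0 + 34.81409/60 = 0.5802348
  N → positive
  Lon: split at 3 digits → 128° and 39.199′; 128 + 39.199/60 = 128.6533167
  W ⇒ negate
Point 3:
  φ: 5′ + 39″ = 5.65000′; 22 + 5.65000/60 = 22.0941667
  N → positive
  λ: 53′ + 46″ = 53.76667′; 105 + 53.76667/60 = 105.8961111
  W ⇒ negate
Point 4:
  φ: 54° + 33/60 + 0.4/3600 = 54 + 0.550000 + 0.000111 = 54.5501111
  N ⇒ keep positive
  λ: 78° + 55/60 + 48/3600 = 78 + 0.916667 + 0.013333 = 78.9300000
  E ⇒ keep positive
Point 5:
  φ: 6.039′ = 0.100650°; total 45.1006500
  S → negative
  Longitude: 178 + 45.864/60 = 178.7644000
  E → positive

1. 28.471822, 172.723283
2. 0.580235, -128.653317
3. 22.094167, -105.896111
4. 54.550111, 78.930000
5. -45.100650, 178.764400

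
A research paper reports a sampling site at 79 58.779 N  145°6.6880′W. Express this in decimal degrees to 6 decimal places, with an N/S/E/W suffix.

Lat: 79 + 58.779/60 = 79.9796500
Longitude: 6.688′ = 0.111467°; total 145.1114667

79.979650° N, 145.111467° W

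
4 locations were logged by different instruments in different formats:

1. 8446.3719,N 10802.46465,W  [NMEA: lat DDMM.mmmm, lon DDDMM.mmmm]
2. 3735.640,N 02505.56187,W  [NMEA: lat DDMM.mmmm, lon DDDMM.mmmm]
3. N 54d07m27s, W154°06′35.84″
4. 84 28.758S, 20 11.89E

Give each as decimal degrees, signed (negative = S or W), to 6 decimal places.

Point 1:
  φ: split at 2 digits → 84° and 46.3719′; 84 + 46.3719/60 = 84.7728650
  N → positive
  Longitude: split at 3 digits → 108° and 2.46465′; 108 + 2.46465/60 = 108.0410775
  hemisphere W, so the sign is −
Point 2:
  Latitude: split at 2 digits → 37° and 35.64′; 37 + 35.64/60 = 37.5940000
  N ⇒ keep positive
  λ: degrees = first 3 digits = 25, minutes = 5.56187; 25 + 5.56187/60 = 25.0926978
  W ⇒ negate
Point 3:
  φ: 54 + 7/60 + 27/3600 = 54.1241667
  N → positive
  Longitude: 154 + 6/60 + 35.84/3600 = 154.1099556
  W → negative
Point 4:
  φ: 28.758′ = 0.479300°; total 84.4793000
  S → negative
  Lon: 11.89′ = 0.198167°; total 20.1981667
  E → positive

1. 84.772865, -108.041078
2. 37.594000, -25.092698
3. 54.124167, -154.109956
4. -84.479300, 20.198167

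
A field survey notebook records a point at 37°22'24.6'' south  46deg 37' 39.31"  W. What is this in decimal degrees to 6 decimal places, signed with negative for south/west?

-37.373500, -46.627586

Lat: 37 + 22/60 + 24.6/3600 = 37.3735000
S ⇒ negate
λ: 37′ + 39.31″ = 37.65517′; 46 + 37.65517/60 = 46.6275861
hemisphere W, so the sign is −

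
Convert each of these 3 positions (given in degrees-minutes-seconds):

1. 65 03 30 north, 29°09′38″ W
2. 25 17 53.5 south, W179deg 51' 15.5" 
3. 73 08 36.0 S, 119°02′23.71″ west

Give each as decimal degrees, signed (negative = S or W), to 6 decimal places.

1. 65.058333, -29.160556
2. -25.298194, -179.854306
3. -73.143333, -119.039919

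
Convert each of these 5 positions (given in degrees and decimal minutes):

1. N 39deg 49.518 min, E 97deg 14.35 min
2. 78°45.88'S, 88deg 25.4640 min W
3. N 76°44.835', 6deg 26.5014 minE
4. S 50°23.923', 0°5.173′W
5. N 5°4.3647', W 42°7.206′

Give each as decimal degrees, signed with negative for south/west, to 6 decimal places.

Point 1:
  Latitude: 39 + 49.518/60 = 39.8253000
  N → positive
  λ: 14.35′ = 0.239167°; total 97.2391667
  E ⇒ keep positive
Point 2:
  φ: 45.88′ = 0.764667°; total 78.7646667
  S ⇒ negate
  λ: 25.464′ = 0.424400°; total 88.4244000
  W → negative
Point 3:
  Latitude: 76 + 44.835/60 = 76.7472500
  N → positive
  Lon: 6 + 26.5014/60 = 6.4416900
  E ⇒ keep positive
Point 4:
  φ: 50 + 23.923/60 = 50.3987167
  S → negative
  λ: 5.173′ = 0.086217°; total 0.0862167
  W ⇒ negate
Point 5:
  φ: 4.3647′ = 0.072745°; total 5.0727450
  N → positive
  Longitude: 42 + 7.206/60 = 42.1201000
  hemisphere W, so the sign is −

1. 39.825300, 97.239167
2. -78.764667, -88.424400
3. 76.747250, 6.441690
4. -50.398717, -0.086217
5. 5.072745, -42.120100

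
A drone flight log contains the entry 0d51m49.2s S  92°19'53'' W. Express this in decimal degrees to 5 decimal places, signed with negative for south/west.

-0.86367, -92.33139

φ: 51′ + 49.2″ = 51.82000′; 0 + 51.82000/60 = 0.863667
S ⇒ negate
λ: 92 + 19/60 + 53/3600 = 92.331389
W ⇒ negate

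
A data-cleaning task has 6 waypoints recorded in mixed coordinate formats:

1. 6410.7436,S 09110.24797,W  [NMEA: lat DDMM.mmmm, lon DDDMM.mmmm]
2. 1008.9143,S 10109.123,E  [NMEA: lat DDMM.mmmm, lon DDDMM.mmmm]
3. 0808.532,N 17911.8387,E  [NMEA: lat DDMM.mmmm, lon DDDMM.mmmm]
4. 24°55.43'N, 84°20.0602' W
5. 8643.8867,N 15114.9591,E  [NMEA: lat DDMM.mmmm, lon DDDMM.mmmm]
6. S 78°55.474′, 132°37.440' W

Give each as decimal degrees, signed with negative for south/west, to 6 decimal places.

Point 1:
  φ: split at 2 digits → 64° and 10.7436′; 64 + 10.7436/60 = 64.1790600
  hemisphere S, so the sign is −
  Lon: split at 3 digits → 091° and 10.24797′; 91 + 10.24797/60 = 91.1707995
  W ⇒ negate
Point 2:
  φ: degrees = first 2 digits = 10, minutes = 8.9143; 10 + 8.9143/60 = 10.1485717
  hemisphere S, so the sign is −
  λ: degrees = first 3 digits = 101, minutes = 9.123; 101 + 9.123/60 = 101.1520500
  E → positive
Point 3:
  Lat: split at 2 digits → 08° and 8.532′; 8 + 8.532/60 = 8.1422000
  N → positive
  Lon: split at 3 digits → 179° and 11.8387′; 179 + 11.8387/60 = 179.1973117
  E ⇒ keep positive
Point 4:
  Latitude: 55.43′ = 0.923833°; total 24.9238333
  N → positive
  Lon: 84 + 20.0602/60 = 84.3343367
  W ⇒ negate
Point 5:
  Lat: split at 2 digits → 86° and 43.8867′; 86 + 43.8867/60 = 86.7314450
  N ⇒ keep positive
  Lon: split at 3 digits → 151° and 14.9591′; 151 + 14.9591/60 = 151.2493183
  E → positive
Point 6:
  Lat: 78 + 55.474/60 = 78.9245667
  S → negative
  Lon: 37.44′ = 0.624000°; total 132.6240000
  W ⇒ negate

1. -64.179060, -91.170800
2. -10.148572, 101.152050
3. 8.142200, 179.197312
4. 24.923833, -84.334337
5. 86.731445, 151.249318
6. -78.924567, -132.624000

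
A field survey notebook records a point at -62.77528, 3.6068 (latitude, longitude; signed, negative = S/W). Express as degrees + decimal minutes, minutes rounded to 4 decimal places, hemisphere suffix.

Latitude is negative → S; |value| = 62.775280
Latitude: fractional part 0.775280 → 46.516800 minutes
Lon: minutes = (3.606800 − 3) × 60 = 36.408000

62° 46.5168′ S, 3° 36.4080′ E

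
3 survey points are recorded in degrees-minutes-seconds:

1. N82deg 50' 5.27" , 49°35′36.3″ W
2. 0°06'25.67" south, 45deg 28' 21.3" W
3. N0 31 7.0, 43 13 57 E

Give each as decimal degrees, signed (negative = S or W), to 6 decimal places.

Point 1:
  φ: 82° + 50/60 + 5.27/3600 = 82 + 0.833333 + 0.001464 = 82.8347972
  N ⇒ keep positive
  Longitude: 49 + 35/60 + 36.3/3600 = 49.5934167
  W ⇒ negate
Point 2:
  Latitude: 0 + 6/60 + 25.67/3600 = 0.1071306
  S → negative
  Longitude: 45° + 28/60 + 21.3/3600 = 45 + 0.466667 + 0.005917 = 45.4725833
  W → negative
Point 3:
  Lat: 0° + 31/60 + 7/3600 = 0 + 0.516667 + 0.001944 = 0.5186111
  N ⇒ keep positive
  Longitude: 43° + 13/60 + 57/3600 = 43 + 0.216667 + 0.015833 = 43.2325000
  E → positive

1. 82.834797, -49.593417
2. -0.107131, -45.472583
3. 0.518611, 43.232500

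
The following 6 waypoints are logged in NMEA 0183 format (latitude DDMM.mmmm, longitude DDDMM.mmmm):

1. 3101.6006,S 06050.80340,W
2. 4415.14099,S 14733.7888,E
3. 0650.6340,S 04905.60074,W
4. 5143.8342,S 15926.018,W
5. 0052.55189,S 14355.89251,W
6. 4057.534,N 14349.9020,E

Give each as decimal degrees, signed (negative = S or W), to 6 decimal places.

Point 1:
  Latitude: degrees = first 2 digits = 31, minutes = 1.6006; 31 + 1.6006/60 = 31.0266767
  hemisphere S, so the sign is −
  Lon: degrees = first 3 digits = 60, minutes = 50.8034; 60 + 50.8034/60 = 60.8467233
  W → negative
Point 2:
  Latitude: split at 2 digits → 44° and 15.14099′; 44 + 15.14099/60 = 44.2523498
  hemisphere S, so the sign is −
  Lon: degrees = first 3 digits = 147, minutes = 33.7888; 147 + 33.7888/60 = 147.5631467
  E → positive
Point 3:
  Latitude: split at 2 digits → 06° and 50.634′; 6 + 50.634/60 = 6.8439000
  S → negative
  λ: split at 3 digits → 049° and 5.60074′; 49 + 5.60074/60 = 49.0933457
  W → negative
Point 4:
  Latitude: split at 2 digits → 51° and 43.8342′; 51 + 43.8342/60 = 51.7305700
  S → negative
  λ: split at 3 digits → 159° and 26.018′; 159 + 26.018/60 = 159.4336333
  hemisphere W, so the sign is −
Point 5:
  Lat: split at 2 digits → 00° and 52.55189′; 0 + 52.55189/60 = 0.8758648
  S ⇒ negate
  Lon: degrees = first 3 digits = 143, minutes = 55.89251; 143 + 55.89251/60 = 143.9315418
  W ⇒ negate
Point 6:
  φ: degrees = first 2 digits = 40, minutes = 57.534; 40 + 57.534/60 = 40.9589000
  N → positive
  Longitude: degrees = first 3 digits = 143, minutes = 49.902; 143 + 49.902/60 = 143.8317000
  E ⇒ keep positive

1. -31.026677, -60.846723
2. -44.252350, 147.563147
3. -6.843900, -49.093346
4. -51.730570, -159.433633
5. -0.875865, -143.931542
6. 40.958900, 143.831700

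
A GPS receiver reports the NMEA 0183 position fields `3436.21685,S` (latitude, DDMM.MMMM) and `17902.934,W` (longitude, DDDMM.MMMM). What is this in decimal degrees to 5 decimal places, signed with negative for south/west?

-34.60361, -179.04890

φ: split at 2 digits → 34° and 36.21685′; 34 + 36.21685/60 = 34.603614
S → negative
λ: split at 3 digits → 179° and 2.934′; 179 + 2.934/60 = 179.048900
W ⇒ negate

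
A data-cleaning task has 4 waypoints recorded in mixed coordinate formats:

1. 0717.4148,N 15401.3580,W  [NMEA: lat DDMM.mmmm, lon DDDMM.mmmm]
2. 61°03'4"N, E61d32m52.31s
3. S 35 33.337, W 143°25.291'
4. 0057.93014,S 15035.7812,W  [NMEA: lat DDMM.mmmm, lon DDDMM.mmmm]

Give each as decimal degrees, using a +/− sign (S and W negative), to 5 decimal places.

Point 1:
  Latitude: split at 2 digits → 07° and 17.4148′; 7 + 17.4148/60 = 7.290247
  N ⇒ keep positive
  Longitude: split at 3 digits → 154° and 1.358′; 154 + 1.358/60 = 154.022633
  hemisphere W, so the sign is −
Point 2:
  Latitude: 61° + 3/60 + 4/3600 = 61 + 0.050000 + 0.001111 = 61.051111
  N ⇒ keep positive
  Lon: 32′ + 52.31″ = 32.87183′; 61 + 32.87183/60 = 61.547864
  E ⇒ keep positive
Point 3:
  Latitude: 35 + 33.337/60 = 35.555617
  S → negative
  Longitude: 143 + 25.291/60 = 143.421517
  W → negative
Point 4:
  Latitude: degrees = first 2 digits = 0, minutes = 57.93014; 0 + 57.93014/60 = 0.965502
  S → negative
  Longitude: degrees = first 3 digits = 150, minutes = 35.7812; 150 + 35.7812/60 = 150.596353
  W ⇒ negate

1. 7.29025, -154.02263
2. 61.05111, 61.54786
3. -35.55562, -143.42152
4. -0.96550, -150.59635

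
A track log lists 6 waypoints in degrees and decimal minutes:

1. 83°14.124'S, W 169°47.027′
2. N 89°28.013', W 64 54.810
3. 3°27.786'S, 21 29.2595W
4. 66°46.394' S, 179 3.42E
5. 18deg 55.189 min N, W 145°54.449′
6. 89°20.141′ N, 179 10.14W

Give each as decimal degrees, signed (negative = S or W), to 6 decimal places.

1. -83.235400, -169.783783
2. 89.466883, -64.913500
3. -3.463100, -21.487658
4. -66.773233, 179.057000
5. 18.919817, -145.907483
6. 89.335683, -179.169000

Point 1:
  φ: 14.124′ = 0.235400°; total 83.2354000
  hemisphere S, so the sign is −
  Lon: 47.027′ = 0.783783°; total 169.7837833
  W → negative
Point 2:
  Latitude: 28.013′ = 0.466883°; total 89.4668833
  N ⇒ keep positive
  Longitude: 54.81′ = 0.913500°; total 64.9135000
  W → negative
Point 3:
  Lat: 27.786′ = 0.463100°; total 3.4631000
  hemisphere S, so the sign is −
  λ: 29.2595′ = 0.487658°; total 21.4876583
  W → negative
Point 4:
  Latitude: 66 + 46.394/60 = 66.7732333
  S ⇒ negate
  Longitude: 179 + 3.42/60 = 179.0570000
  E → positive
Point 5:
  Lat: 55.189′ = 0.919817°; total 18.9198167
  N → positive
  Lon: 54.449′ = 0.907483°; total 145.9074833
  hemisphere W, so the sign is −
Point 6:
  Latitude: 20.141′ = 0.335683°; total 89.3356833
  N ⇒ keep positive
  λ: 10.14′ = 0.169000°; total 179.1690000
  W → negative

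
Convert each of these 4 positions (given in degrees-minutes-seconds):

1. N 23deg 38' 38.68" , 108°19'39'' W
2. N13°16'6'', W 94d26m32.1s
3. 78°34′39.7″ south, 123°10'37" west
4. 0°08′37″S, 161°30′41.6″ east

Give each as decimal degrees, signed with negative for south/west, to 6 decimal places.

Point 1:
  φ: 23° + 38/60 + 38.68/3600 = 23 + 0.633333 + 0.010744 = 23.6440778
  N ⇒ keep positive
  Longitude: 19′ + 39″ = 19.65000′; 108 + 19.65000/60 = 108.3275000
  W → negative
Point 2:
  Latitude: 16′ + 6″ = 16.10000′; 13 + 16.10000/60 = 13.2683333
  N → positive
  Longitude: 94 + 26/60 + 32.1/3600 = 94.4422500
  W ⇒ negate
Point 3:
  Lat: 34′ + 39.7″ = 34.66167′; 78 + 34.66167/60 = 78.5776944
  S ⇒ negate
  λ: 123 + 10/60 + 37/3600 = 123.1769444
  W → negative
Point 4:
  Lat: 0° + 8/60 + 37/3600 = 0 + 0.133333 + 0.010278 = 0.1436111
  S → negative
  Longitude: 30′ + 41.6″ = 30.69333′; 161 + 30.69333/60 = 161.5115556
  E ⇒ keep positive

1. 23.644078, -108.327500
2. 13.268333, -94.442250
3. -78.577694, -123.176944
4. -0.143611, 161.511556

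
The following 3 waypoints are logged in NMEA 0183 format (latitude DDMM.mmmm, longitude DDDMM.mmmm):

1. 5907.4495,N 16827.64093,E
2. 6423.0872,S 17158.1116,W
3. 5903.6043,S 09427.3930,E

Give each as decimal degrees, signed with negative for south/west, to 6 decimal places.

1. 59.124158, 168.460682
2. -64.384787, -171.968527
3. -59.060072, 94.456550

Point 1:
  φ: split at 2 digits → 59° and 7.4495′; 59 + 7.4495/60 = 59.1241583
  N ⇒ keep positive
  Longitude: split at 3 digits → 168° and 27.64093′; 168 + 27.64093/60 = 168.4606822
  E → positive
Point 2:
  φ: split at 2 digits → 64° and 23.0872′; 64 + 23.0872/60 = 64.3847867
  S ⇒ negate
  Lon: split at 3 digits → 171° and 58.1116′; 171 + 58.1116/60 = 171.9685267
  W ⇒ negate
Point 3:
  Lat: split at 2 digits → 59° and 3.6043′; 59 + 3.6043/60 = 59.0600717
  S → negative
  λ: degrees = first 3 digits = 94, minutes = 27.393; 94 + 27.393/60 = 94.4565500
  E → positive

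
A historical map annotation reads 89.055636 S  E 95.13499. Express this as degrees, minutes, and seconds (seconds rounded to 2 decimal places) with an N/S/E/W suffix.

Latitude: 0.055636° → 3.33816′; 0.33816 × 60 = 20.2896″
Lon: 0.134990° → 8.09940′; 0.09940 × 60 = 5.9640″

89°03′20.29″ S, 95°08′5.96″ E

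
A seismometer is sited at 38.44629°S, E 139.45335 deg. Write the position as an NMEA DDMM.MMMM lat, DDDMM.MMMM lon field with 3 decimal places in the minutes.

3826.777,S / 13927.201,E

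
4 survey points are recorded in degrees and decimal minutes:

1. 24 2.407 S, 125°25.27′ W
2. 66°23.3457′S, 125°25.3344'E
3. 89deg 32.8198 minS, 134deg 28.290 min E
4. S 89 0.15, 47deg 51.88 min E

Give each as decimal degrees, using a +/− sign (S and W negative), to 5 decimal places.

1. -24.04012, -125.42117
2. -66.38910, 125.42224
3. -89.54700, 134.47150
4. -89.00250, 47.86467

Point 1:
  φ: 2.407′ = 0.040117°; total 24.040117
  S ⇒ negate
  Lon: 125 + 25.27/60 = 125.421167
  hemisphere W, so the sign is −
Point 2:
  φ: 23.3457′ = 0.389095°; total 66.389095
  S ⇒ negate
  Longitude: 25.3344′ = 0.422240°; total 125.422240
  E → positive
Point 3:
  Latitude: 89 + 32.8198/60 = 89.546997
  S → negative
  λ: 134 + 28.29/60 = 134.471500
  E → positive
Point 4:
  φ: 0.15′ = 0.002500°; total 89.002500
  S → negative
  λ: 51.88′ = 0.864667°; total 47.864667
  E ⇒ keep positive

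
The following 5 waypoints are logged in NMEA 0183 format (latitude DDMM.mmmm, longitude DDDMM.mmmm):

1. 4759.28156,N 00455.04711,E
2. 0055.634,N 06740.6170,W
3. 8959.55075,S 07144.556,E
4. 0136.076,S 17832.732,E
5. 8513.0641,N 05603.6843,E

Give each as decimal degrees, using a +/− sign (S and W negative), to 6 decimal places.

1. 47.988026, 4.917452
2. 0.927233, -67.676950
3. -89.992513, 71.742600
4. -1.601267, 178.545533
5. 85.217735, 56.061405

Point 1:
  φ: degrees = first 2 digits = 47, minutes = 59.28156; 47 + 59.28156/60 = 47.9880260
  N ⇒ keep positive
  λ: split at 3 digits → 004° and 55.04711′; 4 + 55.04711/60 = 4.9174518
  E ⇒ keep positive
Point 2:
  Latitude: degrees = first 2 digits = 0, minutes = 55.634; 0 + 55.634/60 = 0.9272333
  N → positive
  Longitude: split at 3 digits → 067° and 40.617′; 67 + 40.617/60 = 67.6769500
  W ⇒ negate
Point 3:
  Lat: degrees = first 2 digits = 89, minutes = 59.55075; 89 + 59.55075/60 = 89.9925125
  hemisphere S, so the sign is −
  Longitude: split at 3 digits → 071° and 44.556′; 71 + 44.556/60 = 71.7426000
  E → positive
Point 4:
  Lat: degrees = first 2 digits = 1, minutes = 36.076; 1 + 36.076/60 = 1.6012667
  hemisphere S, so the sign is −
  Lon: degrees = first 3 digits = 178, minutes = 32.732; 178 + 32.732/60 = 178.5455333
  E → positive
Point 5:
  Lat: degrees = first 2 digits = 85, minutes = 13.0641; 85 + 13.0641/60 = 85.2177350
  N → positive
  Longitude: split at 3 digits → 056° and 3.6843′; 56 + 3.6843/60 = 56.0614050
  E ⇒ keep positive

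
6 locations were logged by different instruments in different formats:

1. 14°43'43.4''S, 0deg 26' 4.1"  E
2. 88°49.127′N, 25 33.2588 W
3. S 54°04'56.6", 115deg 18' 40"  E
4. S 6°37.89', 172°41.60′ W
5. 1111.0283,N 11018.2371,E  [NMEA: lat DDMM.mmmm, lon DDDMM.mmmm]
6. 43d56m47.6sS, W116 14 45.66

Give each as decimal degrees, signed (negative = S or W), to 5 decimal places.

Point 1:
  φ: 14 + 43/60 + 43.4/3600 = 14.728722
  S → negative
  Longitude: 26′ + 4.1″ = 26.06833′; 0 + 26.06833/60 = 0.434472
  E ⇒ keep positive
Point 2:
  Lat: 49.127′ = 0.818783°; total 88.818783
  N ⇒ keep positive
  Longitude: 25 + 33.2588/60 = 25.554313
  W ⇒ negate
Point 3:
  Lat: 4′ + 56.6″ = 4.94333′; 54 + 4.94333/60 = 54.082389
  S ⇒ negate
  λ: 115° + 18/60 + 40/3600 = 115 + 0.300000 + 0.011111 = 115.311111
  E → positive
Point 4:
  Latitude: 37.89′ = 0.631500°; total 6.631500
  S → negative
  Lon: 172 + 41.6/60 = 172.693333
  W ⇒ negate
Point 5:
  Lat: degrees = first 2 digits = 11, minutes = 11.0283; 11 + 11.0283/60 = 11.183805
  N ⇒ keep positive
  λ: split at 3 digits → 110° and 18.2371′; 110 + 18.2371/60 = 110.303952
  E → positive
Point 6:
  Lat: 56′ + 47.6″ = 56.79333′; 43 + 56.79333/60 = 43.946556
  S → negative
  Longitude: 116 + 14/60 + 45.66/3600 = 116.246017
  W → negative

1. -14.72872, 0.43447
2. 88.81878, -25.55431
3. -54.08239, 115.31111
4. -6.63150, -172.69333
5. 11.18381, 110.30395
6. -43.94656, -116.24602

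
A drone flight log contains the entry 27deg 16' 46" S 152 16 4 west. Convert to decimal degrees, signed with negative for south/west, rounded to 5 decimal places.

-27.27944, -152.26778

Lat: 27 + 16/60 + 46/3600 = 27.279444
hemisphere S, so the sign is −
Lon: 152 + 16/60 + 4/3600 = 152.267778
W ⇒ negate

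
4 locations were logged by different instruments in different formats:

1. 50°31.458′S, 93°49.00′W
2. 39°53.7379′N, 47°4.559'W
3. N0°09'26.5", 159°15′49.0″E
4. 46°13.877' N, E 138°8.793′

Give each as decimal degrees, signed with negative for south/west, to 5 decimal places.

1. -50.52430, -93.81667
2. 39.89563, -47.07598
3. 0.15736, 159.26361
4. 46.23128, 138.14655

Point 1:
  Latitude: 31.458′ = 0.524300°; total 50.524300
  S → negative
  Longitude: 93 + 49/60 = 93.816667
  W ⇒ negate
Point 2:
  Latitude: 53.7379′ = 0.895632°; total 39.895632
  N ⇒ keep positive
  Longitude: 4.559′ = 0.075983°; total 47.075983
  W ⇒ negate
Point 3:
  Latitude: 9′ + 26.5″ = 9.44167′; 0 + 9.44167/60 = 0.157361
  N ⇒ keep positive
  Longitude: 159° + 15/60 + 49/3600 = 159 + 0.250000 + 0.013611 = 159.263611
  E → positive
Point 4:
  Lat: 13.877′ = 0.231283°; total 46.231283
  N → positive
  Lon: 138 + 8.793/60 = 138.146550
  E ⇒ keep positive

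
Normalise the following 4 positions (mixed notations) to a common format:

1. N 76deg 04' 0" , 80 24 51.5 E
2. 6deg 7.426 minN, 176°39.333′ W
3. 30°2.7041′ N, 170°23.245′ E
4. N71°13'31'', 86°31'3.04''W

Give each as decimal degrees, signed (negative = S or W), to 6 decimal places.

Point 1:
  Latitude: 76 + 4/60 + 0/3600 = 76.0666667
  N ⇒ keep positive
  λ: 80 + 24/60 + 51.5/3600 = 80.4143056
  E ⇒ keep positive
Point 2:
  Lat: 7.426′ = 0.123767°; total 6.1237667
  N ⇒ keep positive
  Lon: 176 + 39.333/60 = 176.6555500
  hemisphere W, so the sign is −
Point 3:
  Lat: 2.7041′ = 0.045068°; total 30.0450683
  N → positive
  Lon: 23.245′ = 0.387417°; total 170.3874167
  E → positive
Point 4:
  φ: 71 + 13/60 + 31/3600 = 71.2252778
  N ⇒ keep positive
  λ: 86 + 31/60 + 3.04/3600 = 86.5175111
  W ⇒ negate

1. 76.066667, 80.414306
2. 6.123767, -176.655550
3. 30.045068, 170.387417
4. 71.225278, -86.517511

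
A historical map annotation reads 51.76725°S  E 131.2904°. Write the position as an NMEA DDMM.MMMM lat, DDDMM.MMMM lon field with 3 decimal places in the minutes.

5146.035,S / 13117.424,E

Latitude: minutes = (51.767250 − 51) × 60 = 46.03500
λ: 131° + 0.290400 × 60 = 131° 17.42400′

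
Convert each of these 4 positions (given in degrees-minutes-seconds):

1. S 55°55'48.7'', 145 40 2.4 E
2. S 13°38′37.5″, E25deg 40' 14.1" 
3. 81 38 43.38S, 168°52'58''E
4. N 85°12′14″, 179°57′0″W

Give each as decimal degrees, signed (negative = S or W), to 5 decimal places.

1. -55.93019, 145.66733
2. -13.64375, 25.67058
3. -81.64538, 168.88278
4. 85.20389, -179.95000

Point 1:
  Latitude: 55′ + 48.7″ = 55.81167′; 55 + 55.81167/60 = 55.930194
  hemisphere S, so the sign is −
  Lon: 40′ + 2.4″ = 40.04000′; 145 + 40.04000/60 = 145.667333
  E → positive
Point 2:
  φ: 13 + 38/60 + 37.5/3600 = 13.643750
  hemisphere S, so the sign is −
  Longitude: 25 + 40/60 + 14.1/3600 = 25.670583
  E → positive
Point 3:
  φ: 81° + 38/60 + 43.38/3600 = 81 + 0.633333 + 0.012050 = 81.645383
  hemisphere S, so the sign is −
  Longitude: 168 + 52/60 + 58/3600 = 168.882778
  E ⇒ keep positive
Point 4:
  φ: 12′ + 14″ = 12.23333′; 85 + 12.23333/60 = 85.203889
  N → positive
  λ: 57′ + 0″ = 57.00000′; 179 + 57.00000/60 = 179.950000
  W ⇒ negate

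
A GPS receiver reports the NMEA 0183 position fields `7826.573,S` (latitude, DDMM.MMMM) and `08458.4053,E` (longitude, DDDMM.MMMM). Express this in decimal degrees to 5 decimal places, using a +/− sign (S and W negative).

φ: split at 2 digits → 78° and 26.573′; 78 + 26.573/60 = 78.442883
S → negative
λ: degrees = first 3 digits = 84, minutes = 58.4053; 84 + 58.4053/60 = 84.973422
E ⇒ keep positive

-78.44288, 84.97342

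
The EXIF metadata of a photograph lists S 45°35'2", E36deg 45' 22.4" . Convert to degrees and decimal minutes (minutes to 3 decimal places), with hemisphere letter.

45° 35.033′ S, 36° 45.373′ E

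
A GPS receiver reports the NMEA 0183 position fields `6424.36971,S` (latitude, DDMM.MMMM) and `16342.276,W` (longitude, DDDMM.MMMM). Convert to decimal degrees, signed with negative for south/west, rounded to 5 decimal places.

-64.40616, -163.70460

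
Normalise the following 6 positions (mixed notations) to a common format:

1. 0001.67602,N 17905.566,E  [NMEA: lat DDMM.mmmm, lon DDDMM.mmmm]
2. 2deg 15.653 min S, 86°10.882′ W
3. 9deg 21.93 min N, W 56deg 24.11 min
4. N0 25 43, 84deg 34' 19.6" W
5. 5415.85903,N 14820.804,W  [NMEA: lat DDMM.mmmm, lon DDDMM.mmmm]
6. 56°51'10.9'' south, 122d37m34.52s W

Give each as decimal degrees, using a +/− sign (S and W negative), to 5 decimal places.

Point 1:
  Lat: degrees = first 2 digits = 0, minutes = 1.67602; 0 + 1.67602/60 = 0.027934
  N → positive
  λ: degrees = first 3 digits = 179, minutes = 5.566; 179 + 5.566/60 = 179.092767
  E → positive
Point 2:
  Latitude: 2 + 15.653/60 = 2.260883
  hemisphere S, so the sign is −
  λ: 10.882′ = 0.181367°; total 86.181367
  W ⇒ negate
Point 3:
  φ: 9 + 21.93/60 = 9.365500
  N ⇒ keep positive
  Lon: 56 + 24.11/60 = 56.401833
  W ⇒ negate
Point 4:
  Latitude: 25′ + 43″ = 25.71667′; 0 + 25.71667/60 = 0.428611
  N ⇒ keep positive
  Longitude: 84° + 34/60 + 19.6/3600 = 84 + 0.566667 + 0.005444 = 84.572111
  hemisphere W, so the sign is −
Point 5:
  Lat: split at 2 digits → 54° and 15.85903′; 54 + 15.85903/60 = 54.264317
  N ⇒ keep positive
  λ: split at 3 digits → 148° and 20.804′; 148 + 20.804/60 = 148.346733
  W ⇒ negate
Point 6:
  φ: 56° + 51/60 + 10.9/3600 = 56 + 0.850000 + 0.003028 = 56.853028
  S ⇒ negate
  λ: 122° + 37/60 + 34.52/3600 = 122 + 0.616667 + 0.009589 = 122.626256
  W → negative

1. 0.02793, 179.09277
2. -2.26088, -86.18137
3. 9.36550, -56.40183
4. 0.42861, -84.57211
5. 54.26432, -148.34673
6. -56.85303, -122.62626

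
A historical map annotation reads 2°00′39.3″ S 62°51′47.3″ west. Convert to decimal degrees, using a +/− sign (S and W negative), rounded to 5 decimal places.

-2.01092, -62.86314

Lat: 2° + 0/60 + 39.3/3600 = 2 + 0.000000 + 0.010917 = 2.010917
S → negative
Longitude: 51′ + 47.3″ = 51.78833′; 62 + 51.78833/60 = 62.863139
W → negative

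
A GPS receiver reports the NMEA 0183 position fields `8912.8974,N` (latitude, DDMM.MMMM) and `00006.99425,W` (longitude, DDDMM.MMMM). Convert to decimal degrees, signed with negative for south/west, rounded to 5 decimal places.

Lat: degrees = first 2 digits = 89, minutes = 12.8974; 89 + 12.8974/60 = 89.214957
N → positive
Lon: degrees = first 3 digits = 0, minutes = 6.99425; 0 + 6.99425/60 = 0.116571
hemisphere W, so the sign is −

89.21496, -0.11657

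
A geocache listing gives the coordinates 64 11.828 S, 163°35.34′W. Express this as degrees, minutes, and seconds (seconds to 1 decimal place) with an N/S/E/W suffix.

Latitude: fractional minutes 0.82800 × 60 = 49.680″
Longitude: 35.34000′ → 35′ and 0.34000 × 60 = 20.400″

64°11′49.7″ S, 163°35′20.4″ W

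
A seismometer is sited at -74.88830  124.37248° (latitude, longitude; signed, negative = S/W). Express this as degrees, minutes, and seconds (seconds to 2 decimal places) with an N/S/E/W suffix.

Latitude is negative → S; |value| = 74.888300
Lat: 0.888300 × 60 = 53.29800′ → 53′, remainder × 60 = 17.8800″
λ: 0.372480 × 60 = 22.34880′ → 22′, remainder × 60 = 20.9280″

74°53′17.88″ S, 124°22′20.93″ E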